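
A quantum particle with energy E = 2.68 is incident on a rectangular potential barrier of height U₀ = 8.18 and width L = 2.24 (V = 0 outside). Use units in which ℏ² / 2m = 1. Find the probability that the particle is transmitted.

T = 0.0000964

E < U₀: inside the barrier ψ ∝ e^{±κx} with κ = √(2m(U₀ − E))/ℏ = 2.345.
κL = 5.253, sinh(κL) = 95.59.
Matching ψ, ψ′ at both faces gives T = [1 + U₀² sinh²(κL) / (4E(U₀ − E))]⁻¹ = 1/10370 = 0.0000964.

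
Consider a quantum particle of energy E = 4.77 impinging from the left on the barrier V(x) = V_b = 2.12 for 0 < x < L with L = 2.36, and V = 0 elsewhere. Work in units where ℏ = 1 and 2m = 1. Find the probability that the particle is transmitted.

Above the barrier the interior wavenumber is k₂ = √(2m(E − V_b))/ℏ = 1.628, giving phase k₂L = 3.842.
Matching at both interfaces gives T⁻¹ = 1 + V_b² sin²(k₂L) / [4E(E − V_b)] = 1.037, hence T = 0.964.

T = 0.964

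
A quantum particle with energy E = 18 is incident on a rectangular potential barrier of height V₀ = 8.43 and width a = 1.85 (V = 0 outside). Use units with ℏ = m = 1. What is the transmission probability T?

T = 0.911

Above the barrier the interior wavenumber is k₂ = √(2m(E − V₀))/ℏ = 4.375, giving phase k₂a = 8.094.
Matching at both interfaces gives T⁻¹ = 1 + V₀² sin²(k₂a) / [4E(E − V₀)] = 1.097, hence T = 0.911.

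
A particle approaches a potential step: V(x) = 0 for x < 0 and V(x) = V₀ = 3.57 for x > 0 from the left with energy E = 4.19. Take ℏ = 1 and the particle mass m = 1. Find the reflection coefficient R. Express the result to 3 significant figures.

R = 0.197

On each side the TISE gives plane waves with k = √(2m(E − V))/ℏ: k₁ = √(2·1·4.19) = 2.895, k₂ = √(2·1·0.62) = 1.114.
Continuity of ψ and ψ′ at the step yields the reflection amplitude r = (k₁ − k₂)/(k₁ + k₂) = 0.4444; thus R = |r|² = 0.1975, T = 0.8025.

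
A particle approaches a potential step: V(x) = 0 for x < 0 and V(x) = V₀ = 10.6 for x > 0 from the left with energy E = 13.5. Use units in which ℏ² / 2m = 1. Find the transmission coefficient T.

T = 0.866

The wavenumbers are k₁ = √(2mE)/ℏ = 3.674 on the left and k₂ = √(2m(E − V₀))/ℏ = 1.703 on the right.
Matching ψ and ψ′ at x = 0 gives r = (k₁ − k₂)/(k₁ + k₂), so R = r² = 0.1344 and T = 1 − R = 0.8656.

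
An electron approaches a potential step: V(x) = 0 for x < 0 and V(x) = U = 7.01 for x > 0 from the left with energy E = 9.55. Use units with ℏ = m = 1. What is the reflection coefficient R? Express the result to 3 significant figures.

R = 0.102

On each side the TISE gives plane waves with k = √(2m(E − V))/ℏ: k₁ = √(2·1·9.55) = 4.370, k₂ = √(2·1·2.54) = 2.254.
Continuity of ψ and ψ′ at the step yields the reflection amplitude r = (k₁ − k₂)/(k₁ + k₂) = 0.3195; thus R = |r|² = 0.1021, T = 0.8979.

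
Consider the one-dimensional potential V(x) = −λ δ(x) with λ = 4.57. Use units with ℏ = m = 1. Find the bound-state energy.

The bound state is ψ(x) = √κ e^{−κ|x|}. The derivative jump ψ'(0⁺) − ψ'(0⁻) = −(2mλ/ℏ²)ψ(0) fixes κ = mλ/ℏ² = 4.570.
Then E = −ℏ²κ²/(2m) = −mλ²/(2ℏ²) = -10.44.

E = -10.4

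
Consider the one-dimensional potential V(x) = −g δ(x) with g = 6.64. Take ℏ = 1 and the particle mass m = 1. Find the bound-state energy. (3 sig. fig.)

E = -22.0

The bound state is ψ(x) = √κ e^{−κ|x|}. The derivative jump ψ'(0⁺) − ψ'(0⁻) = −(2mg/ℏ²)ψ(0) fixes κ = mg/ℏ² = 6.640.
Then E = −ℏ²κ²/(2m) = −mg²/(2ℏ²) = -22.04.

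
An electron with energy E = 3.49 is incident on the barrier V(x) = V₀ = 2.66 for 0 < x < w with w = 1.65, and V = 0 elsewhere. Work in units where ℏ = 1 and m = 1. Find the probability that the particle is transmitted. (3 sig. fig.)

E > V₀: inside the barrier k₂ = √(2m(E − V₀))/ℏ = 1.288, k₂w = 2.126.
T = [1 + V₀² sin²(k₂w) / (4E(E − V₀))]⁻¹ = 1/1.441 = 0.694.

T = 0.694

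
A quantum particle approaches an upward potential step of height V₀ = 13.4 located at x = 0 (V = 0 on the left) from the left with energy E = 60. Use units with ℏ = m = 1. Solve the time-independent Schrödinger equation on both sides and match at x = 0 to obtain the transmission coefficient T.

The wavenumbers are k₁ = √(2mE)/ℏ = 10.95 on the left and k₂ = √(2m(E − V₀))/ℏ = 9.654 on the right.
Matching ψ and ψ′ at x = 0 gives r = (k₁ − k₂)/(k₁ + k₂), so R = r² = 0.003982 and T = 1 − R = 0.9960.

T = 0.996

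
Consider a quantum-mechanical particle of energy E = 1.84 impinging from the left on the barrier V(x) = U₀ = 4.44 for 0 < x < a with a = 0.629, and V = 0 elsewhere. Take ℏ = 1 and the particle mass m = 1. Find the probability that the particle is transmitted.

Since E < U₀ the interior solution is evanescent with decay constant κ = √(2m(U₀ − E))/ℏ = 2.280.
κa = 1.434, sinh(κa) = 1.979.
The exact tunnelling result is T⁻¹ = 1 + U₀² sinh²(κa) / [4E(U₀ − E)] = 5.036, so T = 0.199.

T = 0.199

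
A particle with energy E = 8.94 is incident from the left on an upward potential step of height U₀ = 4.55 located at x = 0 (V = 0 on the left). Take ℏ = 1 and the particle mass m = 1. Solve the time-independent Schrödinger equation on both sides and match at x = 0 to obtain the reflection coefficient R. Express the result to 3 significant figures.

R = 0.0310

On each side the TISE gives plane waves with k = √(2m(E − V))/ℏ: k₁ = √(2·1·8.94) = 4.228, k₂ = √(2·1·4.39) = 2.963.
Continuity of ψ and ψ′ at the step yields the reflection amplitude r = (k₁ − k₂)/(k₁ + k₂) = 0.1760; thus R = |r|² = 0.03096, T = 0.9690.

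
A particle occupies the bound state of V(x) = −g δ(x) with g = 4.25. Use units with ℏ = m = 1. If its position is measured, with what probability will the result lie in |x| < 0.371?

P = 0.957

The normalised bound state is ψ = √κ e^{−κ|x|} with κ = mg/ℏ² = 4.250.
P(|x| < d) = ∫_{−d}^{d} κ e^{−2κ|x|} dx = 1 − e^{−2κd} = 1 − e^{−3.154} = 0.9573.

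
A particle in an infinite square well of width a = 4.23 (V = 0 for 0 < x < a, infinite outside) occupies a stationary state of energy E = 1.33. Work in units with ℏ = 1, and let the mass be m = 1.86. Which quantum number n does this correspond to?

n = 3

From E_n = n²π²ℏ²/(2ma²) invert to n = √(2ma²E)/(πℏ).
n = (4.23/π) × √(2 × 1.86 × 1.33) = 2.995 → n = 3.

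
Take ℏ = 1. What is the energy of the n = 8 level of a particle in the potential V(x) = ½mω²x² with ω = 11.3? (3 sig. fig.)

E = 96.1

Using E_n = (n + ½)ℏω: E_8 = 8.5 × 11.3 = 96.05.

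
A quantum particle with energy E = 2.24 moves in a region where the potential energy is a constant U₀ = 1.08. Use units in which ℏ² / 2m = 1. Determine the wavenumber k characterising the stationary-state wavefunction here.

k = 1.08

With E > U₀ the solution is oscillatory, ψ ∝ e^{±ikx} with k = √(2m(E − U₀))/ℏ.
k = √(2 × 0.5 × 1.16) = 1.077.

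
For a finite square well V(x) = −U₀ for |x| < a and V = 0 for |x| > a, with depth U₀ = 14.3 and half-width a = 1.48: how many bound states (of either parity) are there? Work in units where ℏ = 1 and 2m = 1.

N = 4

Define the well-strength parameter z₀ = (a/ℏ)√(2mU₀) = 1.48 × √(2·0.5·14.3) = 5.597.
A new bound state (alternating even/odd) appears each time z₀ passes a multiple of π/2, so N = ⌊2z₀/π⌋ + 1 = ⌊3.563⌋ + 1 = 4.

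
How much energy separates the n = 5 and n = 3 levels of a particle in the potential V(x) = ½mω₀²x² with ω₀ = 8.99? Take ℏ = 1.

ΔE = 18.0

E_n = ℏω₀(n + ½), so ΔE = (5 − 3) ℏω₀ = 2 × 8.99 = 17.98.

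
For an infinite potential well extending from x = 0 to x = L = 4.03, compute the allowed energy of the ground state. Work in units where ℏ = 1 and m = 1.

Requiring ψ(0) = ψ(L) = 0 quantises k = nπ/L, hence E_n = ℏ²k²/2m = n²π²ℏ²/(2mL²).
E_1 = 1² × π² / (2 × 1 × 4.03²) = 0.3039.

E = 0.304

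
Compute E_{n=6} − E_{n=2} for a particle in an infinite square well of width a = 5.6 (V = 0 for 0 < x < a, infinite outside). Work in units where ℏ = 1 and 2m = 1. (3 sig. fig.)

E_n = n²π²ℏ²/(2ma²), so ΔE = (6² − 2²) π²ℏ²/(2ma²).
ΔE = 32 × π² / (2 × 0.5 × 5.6²) = 10.07.

ΔE = 10.1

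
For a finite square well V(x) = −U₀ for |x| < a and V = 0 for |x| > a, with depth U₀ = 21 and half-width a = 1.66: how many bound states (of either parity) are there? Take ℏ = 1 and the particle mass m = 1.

Define the well-strength parameter z₀ = (a/ℏ)√(2mU₀) = 1.66 × √(2·1·21) = 10.76.
The even/odd transcendental equations gain one root per π/2 in z₀, giving N = 1 + ⌊2z₀/π⌋ = 1 + ⌊6.849⌋ = 7.

N = 7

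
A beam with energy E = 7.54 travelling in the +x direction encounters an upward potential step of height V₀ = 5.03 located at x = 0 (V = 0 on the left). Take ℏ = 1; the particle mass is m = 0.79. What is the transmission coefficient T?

The wavenumbers are k₁ = √(2mE)/ℏ = 3.452 on the left and k₂ = √(2m(E − V₀))/ℏ = 1.991 on the right.
Continuity of ψ and ψ′ at the step yields the reflection amplitude r = (k₁ − k₂)/(k₁ + k₂) = 0.2683; thus R = |r|² = 0.07196, T = 0.9280.

T = 0.928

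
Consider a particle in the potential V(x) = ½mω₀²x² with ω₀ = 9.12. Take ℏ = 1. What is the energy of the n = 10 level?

The oscillator eigenvalues are E_n = ℏω₀(n + ½), so E_10 = 9.12 × 10.5 = 95.76.

E = 95.8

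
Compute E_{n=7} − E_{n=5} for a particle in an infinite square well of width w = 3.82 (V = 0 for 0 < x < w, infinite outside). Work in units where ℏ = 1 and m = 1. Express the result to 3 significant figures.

E_n = n²π²ℏ²/(2mw²), so ΔE = (7² − 5²) π²ℏ²/(2mw²).
ΔE = 24 × π² / (2 × 1 × 3.82²) = 8.116.

ΔE = 8.12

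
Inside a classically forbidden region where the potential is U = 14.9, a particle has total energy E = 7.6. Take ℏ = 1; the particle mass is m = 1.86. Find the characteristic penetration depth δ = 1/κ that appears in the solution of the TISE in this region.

Since E < U the TISE in this region is ψ'' = κ²ψ with κ = √(2m(U − E))/ℏ.
κ = √(2 × 1.86 × 7.3) = 5.211. The penetration depth is δ = 1/κ = 0.192.

δ = 0.192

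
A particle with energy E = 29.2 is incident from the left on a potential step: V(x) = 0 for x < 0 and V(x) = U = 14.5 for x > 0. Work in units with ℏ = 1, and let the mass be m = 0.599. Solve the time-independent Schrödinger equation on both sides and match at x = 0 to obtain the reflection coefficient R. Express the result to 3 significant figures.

R = 0.0289

The wavenumbers are k₁ = √(2mE)/ℏ = 5.915 on the left and k₂ = √(2m(E − U))/ℏ = 4.196 on the right.
Matching ψ and ψ′ at x = 0 gives r = (k₁ − k₂)/(k₁ + k₂), so R = r² = 0.02887 and T = 1 − R = 0.9711.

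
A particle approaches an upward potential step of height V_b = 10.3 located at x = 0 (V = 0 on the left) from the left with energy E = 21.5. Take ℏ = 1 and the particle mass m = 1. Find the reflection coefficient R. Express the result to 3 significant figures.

R = 0.0261

The wavenumbers are k₁ = √(2mE)/ℏ = 6.557 on the left and k₂ = √(2m(E − V_b))/ℏ = 4.733 on the right.
Matching ψ and ψ′ at x = 0 gives r = (k₁ − k₂)/(k₁ + k₂), so R = r² = 0.02612 and T = 1 − R = 0.9739.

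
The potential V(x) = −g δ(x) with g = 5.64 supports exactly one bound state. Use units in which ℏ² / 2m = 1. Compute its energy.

For x ≠ 0 the bound state is ψ ∝ e^{−κ|x|}; integrating the TISE across the delta gives the cusp condition 2κ = 2mg/ℏ², so κ = 2.820.
Then E = −ℏ²κ²/(2m) = −mg²/(2ℏ²) = -7.952.

E = -7.95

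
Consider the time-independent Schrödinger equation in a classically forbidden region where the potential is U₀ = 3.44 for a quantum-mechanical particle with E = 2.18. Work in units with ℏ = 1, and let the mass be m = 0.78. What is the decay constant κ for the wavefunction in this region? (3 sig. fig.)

Since E < U₀ the TISE in this region is ψ'' = κ²ψ with κ = √(2m(U₀ − E))/ℏ.
κ = √(2 × 0.78 × 1.26) = 1.402.

κ = 1.40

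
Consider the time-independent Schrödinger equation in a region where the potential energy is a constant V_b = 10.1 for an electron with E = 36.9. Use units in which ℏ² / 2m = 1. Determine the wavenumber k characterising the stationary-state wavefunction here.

With E > V_b the solution is oscillatory, ψ ∝ e^{±ikx} with k = √(2m(E − V_b))/ℏ.
k = √(2 × 0.5 × 26.8) = 5.177.

k = 5.18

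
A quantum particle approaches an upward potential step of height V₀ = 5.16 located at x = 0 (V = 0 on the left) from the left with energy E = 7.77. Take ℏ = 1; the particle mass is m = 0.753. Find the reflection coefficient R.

The wavenumbers are k₁ = √(2mE)/ℏ = 3.421 on the left and k₂ = √(2m(E − V₀))/ℏ = 1.983 on the right.
Matching ψ and ψ′ at x = 0 gives r = (k₁ − k₂)/(k₁ + k₂), so R = r² = 0.07084 and T = 1 − R = 0.9292.

R = 0.0708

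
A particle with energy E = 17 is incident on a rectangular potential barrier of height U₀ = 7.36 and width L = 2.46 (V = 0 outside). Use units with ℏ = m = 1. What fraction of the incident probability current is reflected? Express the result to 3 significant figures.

R = 0.0737

Above the barrier the interior wavenumber is k₂ = √(2m(E − U₀))/ℏ = 4.391, giving phase k₂L = 10.80.
Matching at both interfaces gives T⁻¹ = 1 + U₀² sin²(k₂L) / [4E(E − U₀)] = 1.080, hence T = 0.926.
R = 1 − T = 0.0737.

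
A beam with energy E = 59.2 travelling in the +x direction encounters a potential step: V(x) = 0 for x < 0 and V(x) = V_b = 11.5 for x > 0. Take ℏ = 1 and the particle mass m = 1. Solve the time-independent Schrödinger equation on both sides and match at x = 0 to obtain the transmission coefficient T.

The wavenumbers are k₁ = √(2mE)/ℏ = 10.88 on the left and k₂ = √(2m(E − V_b))/ℏ = 9.767 on the right.
Continuity of ψ and ψ′ at the step yields the reflection amplitude r = (k₁ − k₂)/(k₁ + k₂) = 0.05395; thus R = |r|² = 0.002910, T = 0.9971.

T = 0.997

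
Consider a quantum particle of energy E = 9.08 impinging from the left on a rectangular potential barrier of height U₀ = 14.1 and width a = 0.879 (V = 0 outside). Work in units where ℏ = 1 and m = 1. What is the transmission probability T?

E < U₀: inside the barrier ψ ∝ e^{±κx} with κ = √(2m(U₀ − E))/ℏ = 3.169.
κa = 2.785, sinh(κa) = 8.071.
Matching ψ, ψ′ at both faces gives T = [1 + U₀² sinh²(κa) / (4E(U₀ − E))]⁻¹ = 1/72.02 = 0.0139.

T = 0.0139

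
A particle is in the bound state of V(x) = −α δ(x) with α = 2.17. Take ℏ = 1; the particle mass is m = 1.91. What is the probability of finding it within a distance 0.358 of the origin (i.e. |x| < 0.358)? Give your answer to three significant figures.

P = 0.949

The normalised bound state is ψ = √κ e^{−κ|x|} with κ = mα/ℏ² = 4.145.
P(|x| < d) = ∫_{−d}^{d} κ e^{−2κ|x|} dx = 1 − e^{−2κd} = 1 − e^{−2.968} = 0.9486.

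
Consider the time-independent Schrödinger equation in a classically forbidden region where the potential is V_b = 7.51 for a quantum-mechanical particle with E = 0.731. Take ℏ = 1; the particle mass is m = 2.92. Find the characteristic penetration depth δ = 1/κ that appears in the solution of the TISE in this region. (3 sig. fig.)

δ = 0.159

Since E < V_b the TISE in this region is ψ'' = κ²ψ with κ = √(2m(V_b − E))/ℏ.
κ = √(2 × 2.92 × 6.779) = 6.292. The penetration depth is δ = 1/κ = 0.159.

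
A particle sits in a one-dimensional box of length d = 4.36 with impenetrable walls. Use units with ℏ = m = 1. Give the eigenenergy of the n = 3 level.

The infinite-well eigenfunctions ψ_n = √(2/d) sin(nπx/d) vanish at both walls, giving E_n = n²π²ℏ²/(2md²).
E_3 = 3² × π² / (2 × 1 × 4.36²) = 2.336.

E = 2.34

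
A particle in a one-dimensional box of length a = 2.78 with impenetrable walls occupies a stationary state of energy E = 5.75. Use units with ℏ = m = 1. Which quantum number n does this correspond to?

n = 3

For an infinite well E_n = n²π²ℏ²/(2ma²), so n = (a/πℏ)√(2mE).
n = (2.78/π) × √(2 × 1 × 5.75) = 3.001 → n = 3.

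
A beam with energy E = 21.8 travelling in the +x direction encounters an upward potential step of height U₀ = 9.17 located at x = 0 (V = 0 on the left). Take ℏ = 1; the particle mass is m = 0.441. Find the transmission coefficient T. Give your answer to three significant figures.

T = 0.982

On each side the TISE gives plane waves with k = √(2m(E − V))/ℏ: k₁ = √(2·0.441·21.8) = 4.385, k₂ = √(2·0.441·12.63) = 3.338.
Matching ψ and ψ′ at x = 0 gives r = (k₁ − k₂)/(k₁ + k₂), so R = r² = 0.01839 and T = 1 − R = 0.9816.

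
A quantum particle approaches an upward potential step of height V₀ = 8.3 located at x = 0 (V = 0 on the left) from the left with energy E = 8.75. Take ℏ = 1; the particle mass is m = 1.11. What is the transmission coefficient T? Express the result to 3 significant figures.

T = 0.603

On each side the TISE gives plane waves with k = √(2m(E − V))/ℏ: k₁ = √(2·1.11·8.75) = 4.407, k₂ = √(2·1.11·0.45) = 0.9995.
Continuity of ψ and ψ′ at the step yields the reflection amplitude r = (k₁ − k₂)/(k₁ + k₂) = 0.6303; thus R = |r|² = 0.3973, T = 0.6027.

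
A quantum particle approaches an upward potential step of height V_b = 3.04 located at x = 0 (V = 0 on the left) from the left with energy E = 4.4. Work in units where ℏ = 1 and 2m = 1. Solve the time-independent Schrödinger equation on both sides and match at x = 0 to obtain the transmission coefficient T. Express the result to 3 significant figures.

On each side the TISE gives plane waves with k = √(2m(E − V))/ℏ: k₁ = √(2·½·4.4) = 2.098, k₂ = √(2·½·1.36) = 1.166.
Continuity of ψ and ψ′ at the step yields the reflection amplitude r = (k₁ − k₂)/(k₁ + k₂) = 0.2854; thus R = |r|² = 0.08144, T = 0.9186.

T = 0.919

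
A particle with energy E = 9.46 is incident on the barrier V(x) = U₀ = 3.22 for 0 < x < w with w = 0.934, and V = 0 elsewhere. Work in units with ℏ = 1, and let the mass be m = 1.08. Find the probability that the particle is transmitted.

T = 0.996

Above the barrier the interior wavenumber is k₂ = √(2m(E − U₀))/ℏ = 3.671, giving phase k₂w = 3.429.
T = [1 + U₀² sin²(k₂w) / (4E(E − U₀))]⁻¹ = 1/1.004 = 0.996.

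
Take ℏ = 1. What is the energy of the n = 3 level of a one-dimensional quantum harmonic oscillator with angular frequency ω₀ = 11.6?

E = 40.6

The oscillator eigenvalues are E_n = ℏω₀(n + ½), so E_3 = 11.6 × 3.5 = 40.60.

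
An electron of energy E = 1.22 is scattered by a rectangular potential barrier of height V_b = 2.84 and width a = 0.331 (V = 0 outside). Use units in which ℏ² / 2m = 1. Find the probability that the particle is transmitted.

Since E < V_b the interior solution is evanescent with decay constant κ = √(2m(V_b − E))/ℏ = 1.273.
κa = 0.4213, sinh(κa) = 0.4339.
Matching ψ, ψ′ at both faces gives T = [1 + V_b² sinh²(κa) / (4E(V_b − E))]⁻¹ = 1/1.192 = 0.839.

T = 0.839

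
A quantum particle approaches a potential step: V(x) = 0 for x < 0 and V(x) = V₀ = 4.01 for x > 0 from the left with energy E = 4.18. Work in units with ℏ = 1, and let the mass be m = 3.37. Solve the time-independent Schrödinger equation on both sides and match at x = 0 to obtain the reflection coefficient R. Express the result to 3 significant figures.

The wavenumbers are k₁ = √(2mE)/ℏ = 5.308 on the left and k₂ = √(2m(E − V₀))/ℏ = 1.070 on the right.
Continuity of ψ and ψ′ at the step yields the reflection amplitude r = (k₁ − k₂)/(k₁ + k₂) = 0.6644; thus R = |r|² = 0.4414, T = 0.5586.

R = 0.441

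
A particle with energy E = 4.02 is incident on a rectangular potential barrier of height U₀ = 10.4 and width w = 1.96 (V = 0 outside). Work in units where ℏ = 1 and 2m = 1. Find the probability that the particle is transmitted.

T = 0.000190

Since E < U₀ the interior solution is evanescent with decay constant κ = √(2m(U₀ − E))/ℏ = 2.526.
κw = 4.951, sinh(κw) = 70.63.
Matching ψ, ψ′ at both faces gives T = [1 + U₀² sinh²(κw) / (4E(U₀ − E))]⁻¹ = 1/5261 = 0.000190.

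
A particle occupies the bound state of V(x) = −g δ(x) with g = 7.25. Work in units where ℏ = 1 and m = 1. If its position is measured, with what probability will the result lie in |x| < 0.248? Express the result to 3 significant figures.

The normalised bound state is ψ = √κ e^{−κ|x|} with κ = mg/ℏ² = 7.250.
P(|x| < d) = ∫_{−d}^{d} κ e^{−2κ|x|} dx = 1 − e^{−2κd} = 1 − e^{−3.596} = 0.9726.

P = 0.973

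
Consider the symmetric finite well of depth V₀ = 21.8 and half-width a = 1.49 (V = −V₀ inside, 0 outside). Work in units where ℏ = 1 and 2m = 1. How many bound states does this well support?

Define the well-strength parameter z₀ = (a/ℏ)√(2mV₀) = 1.49 × √(2·0.5·21.8) = 6.957.
The even/odd transcendental equations gain one root per π/2 in z₀, giving N = 1 + ⌊2z₀/π⌋ = 1 + ⌊4.429⌋ = 5.

N = 5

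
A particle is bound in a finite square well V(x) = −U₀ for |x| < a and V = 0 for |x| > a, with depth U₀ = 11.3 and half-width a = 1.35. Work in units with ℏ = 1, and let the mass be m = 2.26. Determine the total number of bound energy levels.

Define the well-strength parameter z₀ = (a/ℏ)√(2mU₀) = 1.35 × √(2·2.26·11.3) = 9.648.
The even/odd transcendental equations gain one root per π/2 in z₀, giving N = 1 + ⌊2z₀/π⌋ = 1 + ⌊6.142⌋ = 7.

N = 7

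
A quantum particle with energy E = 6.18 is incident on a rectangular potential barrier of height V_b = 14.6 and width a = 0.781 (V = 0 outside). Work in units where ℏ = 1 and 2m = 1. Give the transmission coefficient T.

E < V_b: inside the barrier ψ ∝ e^{±κx} with κ = √(2m(V_b − E))/ℏ = 2.902.
κa = 2.266, sinh(κa) = 4.770.
Matching ψ, ψ′ at both faces gives T = [1 + V_b² sinh²(κa) / (4E(V_b − E))]⁻¹ = 1/24.30 = 0.0412.

T = 0.0412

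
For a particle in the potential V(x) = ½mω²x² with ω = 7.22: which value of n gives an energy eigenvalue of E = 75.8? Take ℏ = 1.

Invert E_n = (n + ½)ℏω: n = E/ℏω − ½ = 9.999, so n = 10.

n = 10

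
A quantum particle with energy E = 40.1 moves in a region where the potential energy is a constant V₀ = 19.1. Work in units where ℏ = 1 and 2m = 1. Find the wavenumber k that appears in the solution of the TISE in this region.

k = 4.58

With E > V₀ the solution is oscillatory, ψ ∝ e^{±ikx} with k = √(2m(E − V₀))/ℏ.
k = √(2 × 0.5 × 21) = 4.583.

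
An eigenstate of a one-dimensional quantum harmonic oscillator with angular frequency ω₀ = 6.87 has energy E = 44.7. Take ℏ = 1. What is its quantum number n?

Invert E_n = (n + ½)ℏω₀: n = E/ℏω₀ − ½ = 6.007, so n = 6.

n = 6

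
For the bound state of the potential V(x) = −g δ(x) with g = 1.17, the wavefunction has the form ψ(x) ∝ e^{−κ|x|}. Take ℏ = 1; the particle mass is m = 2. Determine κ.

κ = 2.34

Integrating the TISE across x = 0 gives the cusp condition ψ'(0⁺) − ψ'(0⁻) = −(2mg/ℏ²)ψ(0).
With ψ ∝ e^{−κ|x|} this yields −2κ = −2mg/ℏ², so κ = mg/ℏ² = 2.340.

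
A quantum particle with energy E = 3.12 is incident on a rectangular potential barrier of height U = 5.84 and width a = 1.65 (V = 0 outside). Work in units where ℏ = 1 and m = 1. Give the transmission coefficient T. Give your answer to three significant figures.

E < U: inside the barrier ψ ∝ e^{±κx} with κ = √(2m(U − E))/ℏ = 2.332.
κa = 3.848, sinh(κa) = 23.45.
The exact tunnelling result is T⁻¹ = 1 + U² sinh²(κa) / [4E(U − E)] = 553.4, so T = 0.00181.

T = 0.00181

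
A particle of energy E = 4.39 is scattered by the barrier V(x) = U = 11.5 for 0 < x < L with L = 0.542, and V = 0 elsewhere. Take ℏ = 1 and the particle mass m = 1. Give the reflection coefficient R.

E < U: inside the barrier ψ ∝ e^{±κx} with κ = √(2m(U − E))/ℏ = 3.771.
κL = 2.044, sinh(κL) = 3.795.
The exact tunnelling result is T⁻¹ = 1 + U² sinh²(κL) / [4E(U − E)] = 16.26, so T = 0.0615.
R = 1 − T = 0.938.

R = 0.938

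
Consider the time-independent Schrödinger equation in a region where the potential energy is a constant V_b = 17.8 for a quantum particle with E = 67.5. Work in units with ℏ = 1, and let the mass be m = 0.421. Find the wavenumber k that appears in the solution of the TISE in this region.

With E > V_b the solution is oscillatory, ψ ∝ e^{±ikx} with k = √(2m(E − V_b))/ℏ.
k = √(2 × 0.421 × 49.7) = 6.469.

k = 6.47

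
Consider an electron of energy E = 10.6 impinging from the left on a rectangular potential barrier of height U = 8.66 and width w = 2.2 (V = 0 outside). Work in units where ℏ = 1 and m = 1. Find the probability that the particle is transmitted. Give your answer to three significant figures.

E > U: inside the barrier k₂ = √(2m(E − U))/ℏ = 1.970, k₂w = 4.333.
Matching at both interfaces gives T⁻¹ = 1 + U² sin²(k₂w) / [4E(E − U)] = 1.787, hence T = 0.560.

T = 0.560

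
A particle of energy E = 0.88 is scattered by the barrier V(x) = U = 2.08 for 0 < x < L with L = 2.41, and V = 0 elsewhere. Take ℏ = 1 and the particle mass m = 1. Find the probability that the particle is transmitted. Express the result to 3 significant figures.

Since E < U the interior solution is evanescent with decay constant κ = √(2m(U − E))/ℏ = 1.549.
κL = 3.734, sinh(κL) = 20.90.
The exact tunnelling result is T⁻¹ = 1 + U² sinh²(κL) / [4E(U − E)] = 448.5, so T = 0.00223.

T = 0.00223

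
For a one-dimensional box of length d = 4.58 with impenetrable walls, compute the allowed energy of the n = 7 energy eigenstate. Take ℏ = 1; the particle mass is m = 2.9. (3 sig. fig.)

E = 3.97

Requiring ψ(0) = ψ(d) = 0 quantises k = nπ/d, hence E_n = ℏ²k²/2m = n²π²ℏ²/(2md²).
E_7 = 7² × π² / (2 × 2.9 × 4.58²) = 3.975.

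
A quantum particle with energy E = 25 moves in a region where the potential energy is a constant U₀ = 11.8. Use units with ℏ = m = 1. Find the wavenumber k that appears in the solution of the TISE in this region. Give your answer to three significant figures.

k = 5.14

With E > U₀ the solution is oscillatory, ψ ∝ e^{±ikx} with k = √(2m(E − U₀))/ℏ.
k = √(2 × 1 × 13.2) = 5.138.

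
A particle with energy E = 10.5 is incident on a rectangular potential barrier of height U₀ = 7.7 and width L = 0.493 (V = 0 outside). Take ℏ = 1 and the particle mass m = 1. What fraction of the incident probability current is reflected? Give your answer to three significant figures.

R = 0.299

E > U₀: inside the barrier k₂ = √(2m(E − U₀))/ℏ = 2.366, k₂L = 1.167.
Matching at both interfaces gives T⁻¹ = 1 + U₀² sin²(k₂L) / [4E(E − U₀)] = 1.426, hence T = 0.701.
R = 1 − T = 0.299.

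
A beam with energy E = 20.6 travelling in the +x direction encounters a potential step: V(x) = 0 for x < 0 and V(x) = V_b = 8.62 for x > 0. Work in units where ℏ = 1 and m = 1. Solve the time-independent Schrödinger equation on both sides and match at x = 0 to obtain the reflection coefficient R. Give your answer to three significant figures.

R = 0.0181

The wavenumbers are k₁ = √(2mE)/ℏ = 6.419 on the left and k₂ = √(2m(E − V_b))/ℏ = 4.895 on the right.
Matching ψ and ψ′ at x = 0 gives r = (k₁ − k₂)/(k₁ + k₂), so R = r² = 0.01814 and T = 1 − R = 0.9819.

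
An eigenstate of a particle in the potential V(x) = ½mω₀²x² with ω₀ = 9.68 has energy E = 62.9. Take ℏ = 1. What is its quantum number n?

n = 6

Invert E_n = (n + ½)ℏω₀: n = E/ℏω₀ − ½ = 5.998, so n = 6.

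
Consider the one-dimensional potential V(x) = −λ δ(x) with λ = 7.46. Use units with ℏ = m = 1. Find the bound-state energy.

E = -27.8

The bound state is ψ(x) = √κ e^{−κ|x|}. The derivative jump ψ'(0⁺) − ψ'(0⁻) = −(2mλ/ℏ²)ψ(0) fixes κ = mλ/ℏ² = 7.460.
Then E = −ℏ²κ²/(2m) = −mλ²/(2ℏ²) = -27.83.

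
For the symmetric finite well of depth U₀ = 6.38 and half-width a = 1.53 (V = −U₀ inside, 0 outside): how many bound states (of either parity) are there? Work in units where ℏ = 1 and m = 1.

N = 4

The dimensionless depth is z₀ = a√(2mU₀)/ℏ = 1.53 × √(12.76) = 5.465.
The even/odd transcendental equations gain one root per π/2 in z₀, giving N = 1 + ⌊2z₀/π⌋ = 1 + ⌊3.479⌋ = 4.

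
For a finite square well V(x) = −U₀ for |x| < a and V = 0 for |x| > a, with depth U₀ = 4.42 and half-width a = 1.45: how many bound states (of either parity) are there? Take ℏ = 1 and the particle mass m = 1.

The dimensionless depth is z₀ = a√(2mU₀)/ℏ = 1.45 × √(8.840) = 4.311.
The even/odd transcendental equations gain one root per π/2 in z₀, giving N = 1 + ⌊2z₀/π⌋ = 1 + ⌊2.745⌋ = 3.

N = 3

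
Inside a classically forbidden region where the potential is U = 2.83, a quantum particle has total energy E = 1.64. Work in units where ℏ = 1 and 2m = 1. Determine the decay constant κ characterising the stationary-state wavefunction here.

κ = 1.09

Since E < U the TISE in this region is ψ'' = κ²ψ with κ = √(2m(U − E))/ℏ.
κ = √(2 × 0.5 × 1.19) = 1.091.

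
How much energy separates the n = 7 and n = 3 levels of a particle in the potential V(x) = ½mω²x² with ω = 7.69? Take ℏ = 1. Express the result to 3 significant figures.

E_n = ℏω(n + ½), so ΔE = (7 − 3) ℏω = 4 × 7.69 = 30.76.

ΔE = 30.8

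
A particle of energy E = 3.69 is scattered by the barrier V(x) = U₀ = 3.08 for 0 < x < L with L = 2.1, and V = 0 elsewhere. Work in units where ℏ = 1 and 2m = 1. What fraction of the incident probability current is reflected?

Above the barrier the interior wavenumber is k₂ = √(2m(E − U₀))/ℏ = 0.7810, giving phase k₂L = 1.640.
Matching at both interfaces gives T⁻¹ = 1 + U₀² sin²(k₂L) / [4E(E − U₀)] = 2.049, hence T = 0.488.
R = 1 − T = 0.512.

R = 0.512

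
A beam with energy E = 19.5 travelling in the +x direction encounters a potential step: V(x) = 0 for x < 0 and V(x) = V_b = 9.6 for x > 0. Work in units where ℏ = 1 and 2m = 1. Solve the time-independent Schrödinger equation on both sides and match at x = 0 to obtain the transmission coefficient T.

T = 0.972

On each side the TISE gives plane waves with k = √(2m(E − V))/ℏ: k₁ = √(2·½·19.5) = 4.416, k₂ = √(2·½·9.9) = 3.146.
Continuity of ψ and ψ′ at the step yields the reflection amplitude r = (k₁ − k₂)/(k₁ + k₂) = 0.1679; thus R = |r|² = 0.02818, T = 0.9718.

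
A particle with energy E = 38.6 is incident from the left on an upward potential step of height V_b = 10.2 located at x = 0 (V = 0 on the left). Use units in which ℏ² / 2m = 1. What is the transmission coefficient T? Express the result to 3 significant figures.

On each side the TISE gives plane waves with k = √(2m(E − V))/ℏ: k₁ = √(2·½·38.6) = 6.213, k₂ = √(2·½·28.4) = 5.329.
Matching ψ and ψ′ at x = 0 gives r = (k₁ − k₂)/(k₁ + k₂), so R = r² = 0.005862 and T = 1 − R = 0.9941.

T = 0.994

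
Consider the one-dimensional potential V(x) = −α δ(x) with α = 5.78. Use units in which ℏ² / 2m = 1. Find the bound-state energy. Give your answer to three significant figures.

E = -8.35

The bound state is ψ(x) = √κ e^{−κ|x|}. The derivative jump ψ'(0⁺) − ψ'(0⁻) = −(2mα/ℏ²)ψ(0) fixes κ = mα/ℏ² = 2.890.
Then E = −ℏ²κ²/(2m) = −mα²/(2ℏ²) = -8.352.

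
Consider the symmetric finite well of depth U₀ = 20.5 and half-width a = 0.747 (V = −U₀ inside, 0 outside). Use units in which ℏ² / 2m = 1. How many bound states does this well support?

The dimensionless depth is z₀ = a√(2mU₀)/ℏ = 0.747 × √(20.50) = 3.382.
The even/odd transcendental equations gain one root per π/2 in z₀, giving N = 1 + ⌊2z₀/π⌋ = 1 + ⌊2.153⌋ = 3.

N = 3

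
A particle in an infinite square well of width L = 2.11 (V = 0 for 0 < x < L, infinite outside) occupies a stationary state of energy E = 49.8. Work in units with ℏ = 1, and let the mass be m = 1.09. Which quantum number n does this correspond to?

For an infinite well E_n = n²π²ℏ²/(2mL²), so n = (L/πℏ)√(2mE).
n = (2.11/π) × √(2 × 1.09 × 49.8) = 6.998 → n = 7.

n = 7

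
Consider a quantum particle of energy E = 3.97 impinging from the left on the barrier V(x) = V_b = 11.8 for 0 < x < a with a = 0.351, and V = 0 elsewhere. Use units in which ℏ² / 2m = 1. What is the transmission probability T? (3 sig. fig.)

E < V_b: inside the barrier ψ ∝ e^{±κx} with κ = √(2m(V_b − E))/ℏ = 2.798.
κa = 0.9822, sinh(κa) = 1.148.
The exact tunnelling result is T⁻¹ = 1 + V_b² sinh²(κa) / [4E(V_b − E)] = 2.476, so T = 0.404.

T = 0.404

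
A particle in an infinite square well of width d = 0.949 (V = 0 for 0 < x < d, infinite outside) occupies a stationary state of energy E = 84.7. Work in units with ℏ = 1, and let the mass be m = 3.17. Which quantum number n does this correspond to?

For an infinite well E_n = n²π²ℏ²/(2md²), so n = (d/πℏ)√(2mE).
n = (0.949/π) × √(2 × 3.17 × 84.7) = 7.000 → n = 7.

n = 7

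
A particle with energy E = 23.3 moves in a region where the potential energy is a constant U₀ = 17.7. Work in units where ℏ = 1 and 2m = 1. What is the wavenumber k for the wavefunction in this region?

k = 2.37

With E > U₀ the solution is oscillatory, ψ ∝ e^{±ikx} with k = √(2m(E − U₀))/ℏ.
k = √(2 × 0.5 × 5.6) = 2.366.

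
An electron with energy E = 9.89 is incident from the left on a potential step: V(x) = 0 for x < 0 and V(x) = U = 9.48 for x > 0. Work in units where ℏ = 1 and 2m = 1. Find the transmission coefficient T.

T = 0.562

On each side the TISE gives plane waves with k = √(2m(E − V))/ℏ: k₁ = √(2·½·9.89) = 3.145, k₂ = √(2·½·0.41) = 0.6403.
Continuity of ψ and ψ′ at the step yields the reflection amplitude r = (k₁ − k₂)/(k₁ + k₂) = 0.6617; thus R = |r|² = 0.4378, T = 0.5622.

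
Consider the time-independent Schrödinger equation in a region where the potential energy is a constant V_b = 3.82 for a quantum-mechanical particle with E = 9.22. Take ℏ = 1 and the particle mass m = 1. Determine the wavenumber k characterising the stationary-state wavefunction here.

With E > V_b the solution is oscillatory, ψ ∝ e^{±ikx} with k = √(2m(E − V_b))/ℏ.
k = √(2 × 1 × 5.4) = 3.286.

k = 3.29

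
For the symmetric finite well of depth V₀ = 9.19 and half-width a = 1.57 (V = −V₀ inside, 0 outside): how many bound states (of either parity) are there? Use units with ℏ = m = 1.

Define the well-strength parameter z₀ = (a/ℏ)√(2mV₀) = 1.57 × √(2·1·9.19) = 6.731.
A new bound state (alternating even/odd) appears each time z₀ passes a multiple of π/2, so N = ⌊2z₀/π⌋ + 1 = ⌊4.285⌋ + 1 = 5.

N = 5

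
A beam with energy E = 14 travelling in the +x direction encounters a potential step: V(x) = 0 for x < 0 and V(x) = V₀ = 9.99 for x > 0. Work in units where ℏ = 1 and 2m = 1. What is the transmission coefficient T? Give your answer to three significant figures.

T = 0.908

The wavenumbers are k₁ = √(2mE)/ℏ = 3.742 on the left and k₂ = √(2m(E − V₀))/ℏ = 2.002 on the right.
Matching ψ and ψ′ at x = 0 gives r = (k₁ − k₂)/(k₁ + k₂), so R = r² = 0.09167 and T = 1 − R = 0.9083.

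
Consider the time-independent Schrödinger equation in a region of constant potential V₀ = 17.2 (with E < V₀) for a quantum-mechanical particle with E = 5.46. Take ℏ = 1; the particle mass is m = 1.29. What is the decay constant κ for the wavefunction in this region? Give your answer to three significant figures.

Since E < V₀ the TISE in this region is ψ'' = κ²ψ with κ = √(2m(V₀ − E))/ℏ.
κ = √(2 × 1.29 × 11.74) = 5.504.

κ = 5.50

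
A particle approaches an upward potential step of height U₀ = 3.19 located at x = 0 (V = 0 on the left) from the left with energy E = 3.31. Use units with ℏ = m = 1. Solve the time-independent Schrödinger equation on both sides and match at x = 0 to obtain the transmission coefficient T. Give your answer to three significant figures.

The wavenumbers are k₁ = √(2mE)/ℏ = 2.573 on the left and k₂ = √(2m(E − U₀))/ℏ = 0.4899 on the right.
Matching ψ and ψ′ at x = 0 gives r = (k₁ − k₂)/(k₁ + k₂), so R = r² = 0.4625 and T = 1 − R = 0.5375.

T = 0.537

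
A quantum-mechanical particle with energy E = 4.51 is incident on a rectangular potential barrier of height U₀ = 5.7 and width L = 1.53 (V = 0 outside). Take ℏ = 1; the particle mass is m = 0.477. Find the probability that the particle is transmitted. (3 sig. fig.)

E < U₀: inside the barrier ψ ∝ e^{±κx} with κ = √(2m(U₀ − E))/ℏ = 1.065.
κL = 1.630, sinh(κL) = 2.454.
Matching ψ, ψ′ at both faces gives T = [1 + U₀² sinh²(κL) / (4E(U₀ − E))]⁻¹ = 1/10.12 = 0.0988.

T = 0.0988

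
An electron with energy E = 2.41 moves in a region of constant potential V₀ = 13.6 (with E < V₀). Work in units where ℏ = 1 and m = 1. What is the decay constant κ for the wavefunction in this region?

Since E < V₀ the TISE in this region is ψ'' = κ²ψ with κ = √(2m(V₀ − E))/ℏ.
κ = √(2 × 1 × 11.19) = 4.731.

κ = 4.73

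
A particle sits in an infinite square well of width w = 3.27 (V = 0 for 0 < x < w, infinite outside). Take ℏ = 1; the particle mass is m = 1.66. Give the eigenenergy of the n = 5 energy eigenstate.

The infinite-well eigenfunctions ψ_n = √(2/w) sin(nπx/w) vanish at both walls, giving E_n = n²π²ℏ²/(2mw²).
E_5 = 5² × π² / (2 × 1.66 × 3.27²) = 6.950.

E = 6.95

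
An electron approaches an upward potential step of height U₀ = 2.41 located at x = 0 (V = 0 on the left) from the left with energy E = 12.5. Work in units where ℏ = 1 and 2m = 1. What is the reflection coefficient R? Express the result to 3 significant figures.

On each side the TISE gives plane waves with k = √(2m(E − V))/ℏ: k₁ = √(2·½·12.5) = 3.536, k₂ = √(2·½·10.09) = 3.176.
Matching ψ and ψ′ at x = 0 gives r = (k₁ − k₂)/(k₁ + k₂), so R = r² = 0.002862 and T = 1 − R = 0.9971.

R = 0.00286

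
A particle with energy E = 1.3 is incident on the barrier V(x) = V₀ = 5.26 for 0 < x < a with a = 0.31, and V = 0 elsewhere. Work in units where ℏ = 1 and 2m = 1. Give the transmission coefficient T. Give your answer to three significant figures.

E < V₀: inside the barrier ψ ∝ e^{±κx} with κ = √(2m(V₀ − E))/ℏ = 1.990.
κa = 0.6169, sinh(κa) = 0.6568.
The exact tunnelling result is T⁻¹ = 1 + V₀² sinh²(κa) / [4E(V₀ − E)] = 1.580, so T = 0.633.

T = 0.633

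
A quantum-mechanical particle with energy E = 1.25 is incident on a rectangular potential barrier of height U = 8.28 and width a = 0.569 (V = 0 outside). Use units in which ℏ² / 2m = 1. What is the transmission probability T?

T = 0.0999

E < U: inside the barrier ψ ∝ e^{±κx} with κ = √(2m(U − E))/ℏ = 2.651.
κa = 1.509, sinh(κa) = 2.150.
Matching ψ, ψ′ at both faces gives T = [1 + U² sinh²(κa) / (4E(U − E))]⁻¹ = 1/10.01 = 0.0999.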